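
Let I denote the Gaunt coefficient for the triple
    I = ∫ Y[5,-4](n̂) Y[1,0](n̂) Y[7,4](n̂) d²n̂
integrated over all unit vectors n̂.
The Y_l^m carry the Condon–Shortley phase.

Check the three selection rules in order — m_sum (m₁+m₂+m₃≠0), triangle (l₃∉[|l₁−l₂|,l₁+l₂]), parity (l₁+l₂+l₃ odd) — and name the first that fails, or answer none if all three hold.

triangle

azimuthal sum: -4 + 0 + 4 = 0  ✓
4 ≤ 7 ≤ 6 (triangle on l)  ✗
L = 5 + 1 + 7 = 13 (odd)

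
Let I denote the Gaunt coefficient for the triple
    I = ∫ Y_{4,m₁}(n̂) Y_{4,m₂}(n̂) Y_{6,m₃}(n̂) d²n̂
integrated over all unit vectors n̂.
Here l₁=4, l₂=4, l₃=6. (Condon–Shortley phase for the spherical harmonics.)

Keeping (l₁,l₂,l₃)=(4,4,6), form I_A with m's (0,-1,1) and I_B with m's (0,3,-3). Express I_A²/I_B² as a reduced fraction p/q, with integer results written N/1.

Shared (l₁,l₂,l₃)=(4,4,6): N and (l;000)² cancel in I_A²/I_B².
A: Δ = 2!·6!·6!/15! = 1/1261260; Racah Σ t=0..2: t=0:+1/3456 t=1:−1/1728 t=2:+1/11520 = -7/34560; ⇒ 3j(4 4 6; 0 -1 1)² = 7/858, sgn +1
B: Δ = 2!·6!·6!/15! = 1/1261260; Racah Σ t=1..2: t=1:−1/25920 t=2:+1/11520 = 1/20736; ⇒ 3j(4 4 6; 0 3 -3)² = 5/429, sgn -1
I_A²/I_B² = (7/858)/(5/429) = 7/10

7/10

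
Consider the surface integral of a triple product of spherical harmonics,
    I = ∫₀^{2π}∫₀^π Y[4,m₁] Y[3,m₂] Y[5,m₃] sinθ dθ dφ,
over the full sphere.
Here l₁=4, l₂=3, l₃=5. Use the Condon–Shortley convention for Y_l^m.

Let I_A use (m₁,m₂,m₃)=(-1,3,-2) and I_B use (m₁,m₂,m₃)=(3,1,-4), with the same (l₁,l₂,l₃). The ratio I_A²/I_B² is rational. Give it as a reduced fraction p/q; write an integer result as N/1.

Shared (l₁,l₂,l₃)=(4,3,5): N and (l;000)² cancel in I_A²/I_B².
A: Δ = 2!·6!·4!/13! = 1/180180; Racah Σ t=2..2: t=2:+1/1728 = 1/1728; ⇒ 3j(4 3 5; -1 3 -2)² = 25/858, sgn -1
B: Δ = 2!·6!·4!/13! = 1/180180; Racah Σ t=0..1: t=0:+1/5760 t=1:−1/4320 = -1/17280; ⇒ 3j(4 3 5; 3 1 -4)² = 7/4290, sgn +1
I_A²/I_B² = (25/858)/(7/4290) = 125/7

125/7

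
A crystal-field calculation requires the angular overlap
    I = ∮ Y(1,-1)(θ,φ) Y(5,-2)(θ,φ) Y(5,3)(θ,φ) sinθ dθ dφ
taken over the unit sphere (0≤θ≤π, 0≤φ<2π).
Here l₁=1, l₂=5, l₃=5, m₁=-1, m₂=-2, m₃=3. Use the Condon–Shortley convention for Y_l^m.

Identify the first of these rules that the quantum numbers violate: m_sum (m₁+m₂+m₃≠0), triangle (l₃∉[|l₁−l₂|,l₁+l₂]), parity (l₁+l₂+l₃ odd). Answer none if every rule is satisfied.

azimuthal sum: -1 − 2 + 3 = 0  ✓
4 ≤ 5 ≤ 6 (triangle on l)  ✓
L = 1 + 5 + 5 = 11 (odd)  ✗

parity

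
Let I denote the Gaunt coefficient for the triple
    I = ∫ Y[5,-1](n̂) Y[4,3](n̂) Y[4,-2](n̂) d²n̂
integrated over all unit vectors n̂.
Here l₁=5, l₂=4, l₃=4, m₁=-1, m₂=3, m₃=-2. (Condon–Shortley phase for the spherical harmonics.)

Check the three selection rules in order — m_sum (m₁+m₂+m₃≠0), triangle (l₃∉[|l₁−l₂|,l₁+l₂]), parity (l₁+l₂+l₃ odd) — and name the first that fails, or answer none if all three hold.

parity

Σmᵢ = 0  ✓
l₃∈[|l₁−l₂|,l₁+l₂]=[1,9], have l₃=4  ✓
Σlᵢ = 13 ⇒ odd  ✗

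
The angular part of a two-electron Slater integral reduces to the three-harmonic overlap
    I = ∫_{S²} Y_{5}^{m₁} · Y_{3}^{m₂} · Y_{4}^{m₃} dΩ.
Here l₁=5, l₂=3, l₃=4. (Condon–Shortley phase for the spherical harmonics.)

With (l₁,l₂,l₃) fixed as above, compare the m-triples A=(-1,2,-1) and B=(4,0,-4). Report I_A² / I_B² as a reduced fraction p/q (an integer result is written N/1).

Same 5,3,4: normalisation and zero-m 3j drop out of the ratio.
A: Δ: 4! 6! 2! / 13! → 1/180180; sum: t=3:−1/432 t=4:+1/1152 = -5/3456; 3j²(5 3 4; -1 2 -1) = Δ·Π!·Σ² = 625/36036  (sign +1)
B: Δ: 4! 6! 2! / 13! → 1/180180; sum: t=1:−1/8640 = -1/8640; 3j²(5 3 4; 4 0 -4) = Δ·Π!·Σ² = 28/715  (sign -1)
I_A²/I_B² = (625/36036)/(28/715) = 3125/7056

3125/7056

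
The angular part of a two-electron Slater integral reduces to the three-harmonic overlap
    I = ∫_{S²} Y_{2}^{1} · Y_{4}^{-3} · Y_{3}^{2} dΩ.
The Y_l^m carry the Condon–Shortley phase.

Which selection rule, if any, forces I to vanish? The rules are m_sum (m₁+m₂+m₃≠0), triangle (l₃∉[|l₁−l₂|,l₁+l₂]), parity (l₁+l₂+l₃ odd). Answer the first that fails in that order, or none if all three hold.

parity

m₁+m₂+m₃ = 1 − 3 + 2 = 0  ✓
triangle: |2−4|=2 ≤ l₃=3 ≤ 2+4=6  ✓
parity: l₁+l₂+l₃ = 9 is odd  ✗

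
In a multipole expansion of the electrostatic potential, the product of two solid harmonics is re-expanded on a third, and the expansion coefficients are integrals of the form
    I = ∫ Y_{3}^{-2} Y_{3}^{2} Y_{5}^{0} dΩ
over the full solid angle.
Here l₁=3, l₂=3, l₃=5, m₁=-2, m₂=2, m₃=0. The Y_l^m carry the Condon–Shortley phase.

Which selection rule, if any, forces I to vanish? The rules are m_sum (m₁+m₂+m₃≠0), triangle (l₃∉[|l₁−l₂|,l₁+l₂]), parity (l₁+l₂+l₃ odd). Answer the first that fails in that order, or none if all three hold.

parity

Σmᵢ = 0  ✓
l₃∈[|l₁−l₂|,l₁+l₂]=[0,6], have l₃=5  ✓
Σlᵢ = 11 ⇒ odd  ✗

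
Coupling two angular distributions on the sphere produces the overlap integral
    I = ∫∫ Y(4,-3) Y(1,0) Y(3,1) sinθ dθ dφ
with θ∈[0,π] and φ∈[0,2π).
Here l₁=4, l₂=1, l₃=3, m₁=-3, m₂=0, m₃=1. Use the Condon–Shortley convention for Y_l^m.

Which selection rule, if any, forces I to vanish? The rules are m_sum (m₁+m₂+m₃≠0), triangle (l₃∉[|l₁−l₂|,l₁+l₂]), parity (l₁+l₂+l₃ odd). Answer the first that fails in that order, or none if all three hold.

m_sum

m₁+m₂+m₃ = -3 + 0 + 1 = -2  ✗
triangle: |4−1|=3 ≤ l₃=3 ≤ 4+1=5
parity: l₁+l₂+l₃ = 8 is even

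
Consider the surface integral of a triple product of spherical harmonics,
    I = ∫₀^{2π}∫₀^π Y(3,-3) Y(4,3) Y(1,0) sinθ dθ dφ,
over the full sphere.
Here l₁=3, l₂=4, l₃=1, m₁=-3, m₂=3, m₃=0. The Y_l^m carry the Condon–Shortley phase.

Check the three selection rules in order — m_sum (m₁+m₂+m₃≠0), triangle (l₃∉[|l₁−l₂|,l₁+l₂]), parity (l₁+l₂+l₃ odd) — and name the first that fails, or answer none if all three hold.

Σmᵢ = 0  ✓
l₃∈[|l₁−l₂|,l₁+l₂]=[1,7], have l₃=1  ✓
Σlᵢ = 8 ⇒ even  ✓

none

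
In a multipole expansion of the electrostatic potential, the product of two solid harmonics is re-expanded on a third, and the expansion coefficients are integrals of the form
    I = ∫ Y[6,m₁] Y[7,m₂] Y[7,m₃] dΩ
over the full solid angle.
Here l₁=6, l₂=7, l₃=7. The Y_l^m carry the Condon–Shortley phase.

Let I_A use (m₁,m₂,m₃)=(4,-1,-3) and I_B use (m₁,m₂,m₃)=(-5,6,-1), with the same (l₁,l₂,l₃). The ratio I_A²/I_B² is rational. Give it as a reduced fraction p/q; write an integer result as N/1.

l's match ⇒ only the (l;m) 3-j factors differ between A and B.
A: triangle coeff Δ(6,7,7) = 1/2444321880; Σ_t [0,2]: t=0:+1/49766400 t=1:−1/10368000 t=2:+1/19906560 = -13/497664000; (3j)²=91/17765 [(6 7 7; 4 -1 -3)], sign=-1
B: triangle coeff Δ(6,7,7) = 1/2444321880; Σ_t [5,6]: t=5:−1/3483648000 t=6:+1/435456000 = 1/497664000; (3j)²=77/6460 [(6 7 7; -5 6 -1)], sign=+1
I_A²/I_B² = (91/17765)/(77/6460) = 52/121

52/121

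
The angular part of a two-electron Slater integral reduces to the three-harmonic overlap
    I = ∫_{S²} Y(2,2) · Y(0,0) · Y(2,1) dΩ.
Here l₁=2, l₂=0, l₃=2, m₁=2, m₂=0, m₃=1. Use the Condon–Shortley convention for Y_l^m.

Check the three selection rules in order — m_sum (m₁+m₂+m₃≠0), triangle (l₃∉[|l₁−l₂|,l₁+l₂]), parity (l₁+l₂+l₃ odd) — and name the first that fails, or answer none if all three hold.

Σmᵢ = 3  ✗
l₃∈[|l₁−l₂|,l₁+l₂]=[2,2], have l₃=2
Σlᵢ = 4 ⇒ even

m_sum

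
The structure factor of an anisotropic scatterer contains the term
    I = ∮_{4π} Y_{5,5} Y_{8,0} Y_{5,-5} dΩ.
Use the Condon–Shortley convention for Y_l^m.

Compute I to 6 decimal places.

Checks pass: Σm=0; 18 even; l₃=5∈[3,13].
(2·5+1)(2·8+1)(2·5+1) = 2057
Δ: 8! 2! 8! / 19! → 1/37413090
sum: t=3:−1/1036800 t=4:+1/331776 t=5:−1/1036800 = 1/921600
3j²(5 8 5; 0 0 0) = Δ·Π!·Σ² = 490/46189  (sign -1)
sum: t=0:+1/3251404800 = 1/3251404800
3j²(5 8 5; 5 0 -5) = Δ·Π!·Σ² = 5/92378  (sign +1)
combine: 4πI² = 2057·490/46189·5/92378 = 1225/1037153
take √, sign -1: I = -0.00969486

-0.009695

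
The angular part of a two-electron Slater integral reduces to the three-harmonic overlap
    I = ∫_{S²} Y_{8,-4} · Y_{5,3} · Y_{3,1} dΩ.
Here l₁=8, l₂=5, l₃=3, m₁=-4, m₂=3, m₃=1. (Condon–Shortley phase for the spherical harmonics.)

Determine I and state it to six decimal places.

0.228801

Rules hold: Σm=0, L=16 even, 3≤3≤13.
N = 17·11·7 = 1309
Δ = 10!·6!·0!/17! = 1/136136
Racah Σ t=5..5: t=5:−1/518400 = -1/518400
⇒ 3j(8 5 3; 0 0 0)² = 56/2431, sgn +1
Racah Σ t=8..8: t=8:+1/3870720 = 1/3870720
⇒ 3j(8 5 3; -4 3 1)² = 135/6188, sgn +1
4πI² = N·(3j₀)²·(3jₘ)² = 1890/2873
I = +1·√(0.657849/4π) = 0.22880113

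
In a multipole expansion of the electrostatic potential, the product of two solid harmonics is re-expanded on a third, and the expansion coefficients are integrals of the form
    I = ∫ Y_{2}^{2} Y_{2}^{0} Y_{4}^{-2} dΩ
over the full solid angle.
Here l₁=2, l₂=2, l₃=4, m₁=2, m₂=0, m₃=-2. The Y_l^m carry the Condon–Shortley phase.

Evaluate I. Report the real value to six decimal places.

0.156078

Rules hold: Σm=0, L=8 even, 0≤4≤4.
N = 5·5·9 = 225
Δ = 0!·4!·4!/9! = 1/630
Racah Σ t=0..0: t=0:+1/16 = 1/16
⇒ 3j(2 2 4; 0 0 0)² = 2/35, sgn +1
Racah Σ t=0..0: t=0:+1/96 = 1/96
⇒ 3j(2 2 4; 2 0 -2)² = 1/42, sgn +1
4πI² = N·(3j₀)²·(3jₘ)² = 15/49
I = +1·√(0.306122/4π) = 0.15607835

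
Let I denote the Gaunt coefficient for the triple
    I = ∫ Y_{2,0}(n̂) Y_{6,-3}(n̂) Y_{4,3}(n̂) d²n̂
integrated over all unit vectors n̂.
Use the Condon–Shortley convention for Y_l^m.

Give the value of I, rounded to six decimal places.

-0.165283

Rules hold: Σm=0, L=12 even, 4≤4≤8.
N = 5·13·9 = 585
Δ = 4!·0!·8!/13! = 1/6435
Racah Σ t=2..2: t=2:+1/2304 = 1/2304
⇒ 3j(2 6 4; 0 0 0)² = 5/143, sgn +1
Racah Σ t=2..2: t=2:+1/20160 = 1/20160
⇒ 3j(2 6 4; 0 -3 3)² = 12/715, sgn -1
4πI² = N·(3j₀)²·(3jₘ)² = 540/1573
I = -1·√(0.343293/4π) = -0.16528277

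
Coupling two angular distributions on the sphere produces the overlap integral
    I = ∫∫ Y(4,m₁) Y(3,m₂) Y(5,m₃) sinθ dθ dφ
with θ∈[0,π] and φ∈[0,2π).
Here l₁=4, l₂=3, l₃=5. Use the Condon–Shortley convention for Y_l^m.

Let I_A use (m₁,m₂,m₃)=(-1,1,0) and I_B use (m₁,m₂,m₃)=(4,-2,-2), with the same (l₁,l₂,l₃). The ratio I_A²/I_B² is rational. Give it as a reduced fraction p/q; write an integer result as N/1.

3/392

l's match ⇒ only the (l;m) 3-j factors differ between A and B.
A: triangle coeff Δ(4,3,5) = 1/180180; Σ_t [0,2]: t=0:+1/5760 t=1:−1/288 t=2:+1/288 = 1/5760; (3j)²=1/12012 [(4 3 5; -1 1 0)], sign=-1
B: triangle coeff Δ(4,3,5) = 1/180180; Σ_t [0,0]: t=0:+1/8640 = 1/8640; (3j)²=14/1287 [(4 3 5; 4 -2 -2)], sign=-1
I_A²/I_B² = (1/12012)/(14/1287) = 3/392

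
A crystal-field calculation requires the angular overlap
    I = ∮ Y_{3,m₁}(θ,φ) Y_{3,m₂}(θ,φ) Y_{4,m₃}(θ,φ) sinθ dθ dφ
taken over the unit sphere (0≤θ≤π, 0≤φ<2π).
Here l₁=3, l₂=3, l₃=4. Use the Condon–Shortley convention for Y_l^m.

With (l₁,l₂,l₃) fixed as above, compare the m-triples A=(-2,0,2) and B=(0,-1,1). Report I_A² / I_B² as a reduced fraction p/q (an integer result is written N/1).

Same 3,3,4: normalisation and zero-m 3j drop out of the ratio.
A: Δ: 2! 4! 4! / 11! → 1/34650; sum: t=1:−1/96 t=2:+1/72 = 1/288; 3j²(3 3 4; -2 0 2) = Δ·Π!·Σ² = 1/462  (sign +1)
B: Δ: 2! 4! 4! / 11! → 1/34650; sum: t=0:+1/48 t=1:−1/24 t=2:+1/288 = -5/288; 3j²(3 3 4; 0 -1 1) = Δ·Π!·Σ² = 5/462  (sign +1)
I_A²/I_B² = (1/462)/(5/462) = 1/5

1/5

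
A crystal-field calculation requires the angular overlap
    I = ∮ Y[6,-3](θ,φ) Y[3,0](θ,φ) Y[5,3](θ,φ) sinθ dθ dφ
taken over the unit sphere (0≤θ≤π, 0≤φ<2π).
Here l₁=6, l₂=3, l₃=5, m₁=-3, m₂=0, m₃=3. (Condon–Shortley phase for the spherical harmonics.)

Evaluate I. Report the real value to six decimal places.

m-sum 0 ✓  L=14 even ✓  3≤5≤9 ✓
Π(2lᵢ+1) = 13×7×11 = 1001
triangle coeff Δ(6,3,5) = 1/675675
Σ_t [1,3]: t=1:−1/8640 t=2:+1/2304 t=3:−1/8640 = 7/34560
(3j)²=7/429 [(6 3 5; 0 0 0)], sign=-1
Σ_t [1,3]: t=1:−1/483840 t=2:+1/20160 t=3:−1/17280 = -1/96768
(3j)²=1/1001 [(6 3 5; -3 0 3)], sign=-1
⇒ 4πI² = 7/429
I = (+1)√(7/429/(4π)) = 0.03603425

0.036034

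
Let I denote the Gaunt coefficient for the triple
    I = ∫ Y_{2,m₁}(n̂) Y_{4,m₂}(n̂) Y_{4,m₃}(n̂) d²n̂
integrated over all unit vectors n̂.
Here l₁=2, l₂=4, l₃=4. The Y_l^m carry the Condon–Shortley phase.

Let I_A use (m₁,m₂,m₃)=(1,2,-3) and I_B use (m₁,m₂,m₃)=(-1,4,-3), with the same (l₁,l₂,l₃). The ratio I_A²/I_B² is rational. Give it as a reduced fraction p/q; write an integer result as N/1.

Shared (l₁,l₂,l₃)=(2,4,4): N and (l;000)² cancel in I_A²/I_B².
A: Δ = 2!·2!·6!/11! = 1/13860; Racah Σ t=0..1: t=0:+1/1440 t=1:−1/240 = -1/288; ⇒ 3j(2 4 4; 1 2 -3)² = 5/132, sgn +1
B: Δ = 2!·2!·6!/11! = 1/13860; Racah Σ t=2..2: t=2:+1/1440 = 1/1440; ⇒ 3j(2 4 4; -1 4 -3)² = 7/165, sgn -1
I_A²/I_B² = (5/132)/(7/165) = 25/28

25/28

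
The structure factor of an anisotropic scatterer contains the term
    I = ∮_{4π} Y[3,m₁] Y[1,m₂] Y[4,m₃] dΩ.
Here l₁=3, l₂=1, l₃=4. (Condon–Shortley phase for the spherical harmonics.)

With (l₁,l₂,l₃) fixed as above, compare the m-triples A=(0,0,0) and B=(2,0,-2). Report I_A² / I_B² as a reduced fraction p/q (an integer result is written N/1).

4/3

l's match ⇒ only the (l;m) 3-j factors differ between A and B.
A: triangle coeff Δ(3,1,4) = 1/252; Σ_t [0,0]: t=0:+1/36 = 1/36; (3j)²=4/63 [(3 1 4; 0 0 0)], sign=+1
B: triangle coeff Δ(3,1,4) = 1/252; Σ_t [0,0]: t=0:+1/120 = 1/120; (3j)²=1/21 [(3 1 4; 2 0 -2)], sign=+1
I_A²/I_B² = (4/63)/(1/21) = 4/3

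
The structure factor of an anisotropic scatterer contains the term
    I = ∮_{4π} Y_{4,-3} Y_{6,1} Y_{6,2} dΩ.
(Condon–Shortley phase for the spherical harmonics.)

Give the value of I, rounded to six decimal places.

Checks pass: Σm=0; 16 even; l₃=6∈[2,10].
(2·4+1)(2·6+1)(2·6+1) = 1521
Δ: 4! 4! 8! / 17! → 1/15315300
sum: t=0:+1/829440 t=1:−1/25920 t=2:+1/9216 t=3:−1/25920 t=4:+1/829440 = 7/207360
3j²(4 6 6; 0 0 0) = Δ·Π!·Σ² = 28/2431  (sign +1)
sum: t=3:−1/82944 t=4:+1/103680 = -1/414720
3j²(4 6 6; -3 1 2) = Δ·Π!·Σ² = 49/43758  (sign -1)
combine: 4πI² = 1521·28/2431·49/43758 = 686/34969
take √, sign -1: I = -0.03951077

-0.039511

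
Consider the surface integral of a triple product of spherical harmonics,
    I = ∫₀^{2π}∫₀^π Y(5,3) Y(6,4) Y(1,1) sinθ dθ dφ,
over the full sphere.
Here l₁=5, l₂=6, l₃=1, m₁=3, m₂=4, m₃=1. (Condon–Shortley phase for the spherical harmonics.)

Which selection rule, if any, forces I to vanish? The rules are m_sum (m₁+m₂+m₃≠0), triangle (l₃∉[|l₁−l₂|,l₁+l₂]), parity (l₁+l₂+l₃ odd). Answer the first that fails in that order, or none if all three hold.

azimuthal sum: 3 + 4 + 1 = 8  ✗
1 ≤ 1 ≤ 11 (triangle on l)
L = 5 + 6 + 1 = 12 (even)

m_sum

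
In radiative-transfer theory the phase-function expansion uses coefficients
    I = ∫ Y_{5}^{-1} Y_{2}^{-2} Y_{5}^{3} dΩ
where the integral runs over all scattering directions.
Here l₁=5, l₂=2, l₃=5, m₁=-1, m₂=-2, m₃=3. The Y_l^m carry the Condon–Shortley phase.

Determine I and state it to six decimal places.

0.171169

Checks pass: Σm=0; 12 even; l₃=5∈[3,7].
(2·5+1)(2·2+1)(2·5+1) = 605
Δ: 2! 8! 2! / 13! → 1/38610
sum: t=0:+1/2880 t=1:−1/576 t=2:+1/2880 = -1/960
3j²(5 2 5; 0 0 0) = Δ·Π!·Σ² = 10/429  (sign +1)
sum: t=0:+1/5760 = 1/5760
3j²(5 2 5; -1 -2 3) = Δ·Π!·Σ² = 56/2145  (sign +1)
combine: 4πI² = 605·10/429·56/2145 = 560/1521
take √, sign +1: I = 0.17116875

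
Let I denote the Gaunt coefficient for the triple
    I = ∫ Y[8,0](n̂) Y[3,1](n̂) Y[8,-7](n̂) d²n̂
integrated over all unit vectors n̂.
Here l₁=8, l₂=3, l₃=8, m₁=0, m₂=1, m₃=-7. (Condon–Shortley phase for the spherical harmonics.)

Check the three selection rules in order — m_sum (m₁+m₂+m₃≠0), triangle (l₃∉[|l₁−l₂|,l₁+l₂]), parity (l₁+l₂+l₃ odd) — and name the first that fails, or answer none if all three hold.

m_sum

m₁+m₂+m₃ = 0 + 1 − 7 = -6  ✗
triangle: |8−3|=5 ≤ l₃=8 ≤ 8+3=11
parity: l₁+l₂+l₃ = 19 is odd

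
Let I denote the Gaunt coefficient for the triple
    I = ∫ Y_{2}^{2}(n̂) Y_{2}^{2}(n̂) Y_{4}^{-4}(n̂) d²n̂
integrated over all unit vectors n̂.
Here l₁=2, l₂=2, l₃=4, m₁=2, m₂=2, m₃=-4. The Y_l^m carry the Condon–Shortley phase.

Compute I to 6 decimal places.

0.337168

m-sum 0 ✓  L=8 even ✓  0≤4≤4 ✓
Π(2lᵢ+1) = 5×5×9 = 225
triangle coeff Δ(2,2,4) = 1/630
Σ_t [0,0]: t=0:+1/16 = 1/16
(3j)²=2/35 [(2 2 4; 0 0 0)], sign=+1
Σ_t [0,0]: t=0:+1/576 = 1/576
(3j)²=1/9 [(2 2 4; 2 2 -4)], sign=+1
⇒ 4πI² = 10/7
I = (+1)√(10/7/(4π)) = 0.33716777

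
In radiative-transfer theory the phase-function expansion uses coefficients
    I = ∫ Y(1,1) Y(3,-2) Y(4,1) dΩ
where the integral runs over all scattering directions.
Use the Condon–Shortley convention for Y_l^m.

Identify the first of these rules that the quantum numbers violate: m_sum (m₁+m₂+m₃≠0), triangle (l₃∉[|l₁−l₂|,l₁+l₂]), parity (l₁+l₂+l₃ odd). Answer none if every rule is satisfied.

none

azimuthal sum: 1 − 2 + 1 = 0  ✓
2 ≤ 4 ≤ 4 (triangle on l)  ✓
L = 1 + 3 + 4 = 8 (even)  ✓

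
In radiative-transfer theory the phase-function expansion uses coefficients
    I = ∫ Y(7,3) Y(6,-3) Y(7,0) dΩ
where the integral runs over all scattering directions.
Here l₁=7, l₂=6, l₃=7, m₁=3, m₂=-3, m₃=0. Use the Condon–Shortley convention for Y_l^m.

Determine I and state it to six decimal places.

Rules hold: Σm=0, L=20 even, 1≤7≤13.
N = 15·13·15 = 2925
Δ = 6!·8!·6!/21! = 1/2444321880
Racah Σ t=0..6: t=0:+1/2612736000 t=1:−1/20736000 t=2:+1/1658880 t=3:−1/746496 t=4:+1/1658880 t=5:−1/20736000 t=6:+1/2612736000 = -1/4354560
⇒ 3j(7 6 7; 0 0 0)² = 1000/138567, sgn +1
Racah Σ t=0..3: t=0:+1/14929920 t=1:−1/4147200 t=2:+1/8294400 t=3:−1/130636800 = -1/16329600
⇒ 3j(7 6 7; 3 -3 0)² = 1024/138567, sgn +1
4πI² = N·(3j₀)²·(3jₘ)² = 25600000/164109517
I = +1·√(0.155993/4π) = 0.11141616

0.111416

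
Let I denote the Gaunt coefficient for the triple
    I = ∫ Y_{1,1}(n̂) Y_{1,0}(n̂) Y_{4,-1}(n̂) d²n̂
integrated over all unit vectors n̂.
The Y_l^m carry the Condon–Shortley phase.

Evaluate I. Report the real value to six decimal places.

l₃=4 ∉ [0,2] — triangle fails ⇒ I = 0

0.000000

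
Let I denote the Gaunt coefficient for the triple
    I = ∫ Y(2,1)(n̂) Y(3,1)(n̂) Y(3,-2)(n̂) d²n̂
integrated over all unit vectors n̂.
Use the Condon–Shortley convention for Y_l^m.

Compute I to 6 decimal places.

0.162868

m-sum 0 ✓  L=8 even ✓  1≤3≤5 ✓
Π(2lᵢ+1) = 5×7×7 = 245
triangle coeff Δ(2,3,3) = 1/3780
Σ_t [0,2]: t=0:+1/24 t=1:−1/4 t=2:+1/24 = -1/6
(3j)²=4/105 [(2 3 3; 0 0 0)], sign=+1
Σ_t [0,1]: t=0:+1/48 t=1:−1/12 = -1/16
(3j)²=1/28 [(2 3 3; 1 1 -2)], sign=+1
⇒ 4πI² = 1/3
I = (+1)√(1/3/(4π)) = 0.16286750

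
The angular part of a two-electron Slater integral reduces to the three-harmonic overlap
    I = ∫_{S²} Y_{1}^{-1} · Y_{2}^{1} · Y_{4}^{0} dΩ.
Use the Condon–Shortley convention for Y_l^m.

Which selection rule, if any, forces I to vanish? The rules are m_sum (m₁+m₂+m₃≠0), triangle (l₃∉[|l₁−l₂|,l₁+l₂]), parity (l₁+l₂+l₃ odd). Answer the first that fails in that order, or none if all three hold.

azimuthal sum: -1 + 1 + 0 = 0  ✓
1 ≤ 4 ≤ 3 (triangle on l)  ✗
L = 1 + 2 + 4 = 7 (odd)

triangle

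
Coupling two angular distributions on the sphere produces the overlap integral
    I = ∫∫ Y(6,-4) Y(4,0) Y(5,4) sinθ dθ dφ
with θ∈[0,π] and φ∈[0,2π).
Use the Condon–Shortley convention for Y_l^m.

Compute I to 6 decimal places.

0.000000

L=15 odd ⇒ parity kills the (l;000) factor ⇒ I = 0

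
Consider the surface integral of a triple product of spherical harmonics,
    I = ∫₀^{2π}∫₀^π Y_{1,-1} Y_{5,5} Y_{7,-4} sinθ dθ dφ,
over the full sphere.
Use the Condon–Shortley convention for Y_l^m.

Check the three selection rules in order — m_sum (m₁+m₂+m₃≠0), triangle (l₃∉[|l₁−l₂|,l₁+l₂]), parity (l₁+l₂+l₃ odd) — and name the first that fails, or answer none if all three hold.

triangle

Σmᵢ = 0  ✓
l₃∈[|l₁−l₂|,l₁+l₂]=[4,6], have l₃=7  ✗
Σlᵢ = 13 ⇒ odd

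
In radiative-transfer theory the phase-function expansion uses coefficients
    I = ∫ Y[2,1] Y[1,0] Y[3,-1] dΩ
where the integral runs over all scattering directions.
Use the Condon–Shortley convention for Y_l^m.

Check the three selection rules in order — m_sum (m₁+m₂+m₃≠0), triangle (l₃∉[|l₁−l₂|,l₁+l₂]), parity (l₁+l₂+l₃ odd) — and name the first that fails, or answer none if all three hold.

none

m₁+m₂+m₃ = 1 + 0 − 1 = 0  ✓
triangle: |2−1|=1 ≤ l₃=3 ≤ 2+1=3  ✓
parity: l₁+l₂+l₃ = 6 is even  ✓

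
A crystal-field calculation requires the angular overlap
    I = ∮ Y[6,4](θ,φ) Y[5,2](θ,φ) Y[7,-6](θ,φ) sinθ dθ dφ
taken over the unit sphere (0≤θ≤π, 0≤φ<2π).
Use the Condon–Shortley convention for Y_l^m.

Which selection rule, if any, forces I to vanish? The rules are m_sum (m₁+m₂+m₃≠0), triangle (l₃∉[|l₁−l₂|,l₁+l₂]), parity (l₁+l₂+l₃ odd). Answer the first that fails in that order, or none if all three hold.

none

azimuthal sum: 4 + 2 − 6 = 0  ✓
1 ≤ 7 ≤ 11 (triangle on l)  ✓
L = 6 + 5 + 7 = 18 (even)  ✓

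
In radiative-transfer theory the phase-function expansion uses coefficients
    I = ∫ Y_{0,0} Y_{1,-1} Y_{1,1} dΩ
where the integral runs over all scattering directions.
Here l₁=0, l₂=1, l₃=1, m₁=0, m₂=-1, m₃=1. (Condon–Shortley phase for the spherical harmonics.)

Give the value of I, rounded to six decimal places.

-0.282095

Checks pass: Σm=0; 2 even; l₃=1∈[1,1].
(2·0+1)(2·1+1)(2·1+1) = 9
Δ: 0! 0! 2! / 3! → 1/3
sum: t=0:+1/1 = 1/1
3j²(0 1 1; 0 0 0) = Δ·Π!·Σ² = 1/3  (sign -1)
sum: t=0:+1/2 = 1/2
3j²(0 1 1; 0 -1 1) = Δ·Π!·Σ² = 1/3  (sign +1)
combine: 4πI² = 9·1/3·1/3 = 1/1
take √, sign -1: I = -0.28209479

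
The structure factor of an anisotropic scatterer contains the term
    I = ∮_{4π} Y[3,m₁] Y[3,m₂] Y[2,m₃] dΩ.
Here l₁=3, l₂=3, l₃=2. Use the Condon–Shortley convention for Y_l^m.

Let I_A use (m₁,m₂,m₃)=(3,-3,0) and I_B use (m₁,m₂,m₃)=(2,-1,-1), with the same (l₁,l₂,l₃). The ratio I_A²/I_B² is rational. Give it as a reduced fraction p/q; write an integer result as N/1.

Same 3,3,2: normalisation and zero-m 3j drop out of the ratio.
A: Δ: 4! 2! 2! / 9! → 1/3780; sum: t=0:+1/96 = 1/96; 3j²(3 3 2; 3 -3 0) = Δ·Π!·Σ² = 5/84  (sign +1)
B: Δ: 4! 2! 2! / 9! → 1/3780; sum: t=0:+1/48 t=1:−1/12 = -1/16; 3j²(3 3 2; 2 -1 -1) = Δ·Π!·Σ² = 1/28  (sign +1)
I_A²/I_B² = (5/84)/(1/28) = 5/3

5/3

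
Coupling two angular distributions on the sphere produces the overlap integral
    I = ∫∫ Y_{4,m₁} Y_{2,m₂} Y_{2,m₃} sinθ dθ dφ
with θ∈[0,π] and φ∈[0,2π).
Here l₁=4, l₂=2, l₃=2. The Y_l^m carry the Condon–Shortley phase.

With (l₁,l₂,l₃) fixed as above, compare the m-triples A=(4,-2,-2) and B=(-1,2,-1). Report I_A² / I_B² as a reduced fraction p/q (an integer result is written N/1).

Same 4,2,2: normalisation and zero-m 3j drop out of the ratio.
A: Δ: 4! 4! 0! / 9! → 1/630; sum: t=0:+1/576 = 1/576; 3j²(4 2 2; 4 -2 -2) = Δ·Π!·Σ² = 1/9  (sign +1)
B: Δ: 4! 4! 0! / 9! → 1/630; sum: t=4:+1/144 = 1/144; 3j²(4 2 2; -1 2 -1) = Δ·Π!·Σ² = 1/126  (sign -1)
I_A²/I_B² = (1/9)/(1/126) = 14/1

14/1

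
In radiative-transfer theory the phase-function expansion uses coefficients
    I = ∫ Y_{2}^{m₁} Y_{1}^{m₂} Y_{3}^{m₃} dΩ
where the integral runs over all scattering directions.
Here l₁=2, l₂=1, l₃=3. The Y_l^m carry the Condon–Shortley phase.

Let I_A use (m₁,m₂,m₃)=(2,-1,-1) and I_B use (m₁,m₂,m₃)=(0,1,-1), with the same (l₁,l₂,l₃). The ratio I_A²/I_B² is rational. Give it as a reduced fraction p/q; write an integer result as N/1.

1/6

l's match ⇒ only the (l;m) 3-j factors differ between A and B.
A: triangle coeff Δ(2,1,3) = 1/105; Σ_t [0,0]: t=0:+1/48 = 1/48; (3j)²=1/105 [(2 1 3; 2 -1 -1)], sign=+1
B: triangle coeff Δ(2,1,3) = 1/105; Σ_t [0,0]: t=0:+1/8 = 1/8; (3j)²=2/35 [(2 1 3; 0 1 -1)], sign=+1
I_A²/I_B² = (1/105)/(2/35) = 1/6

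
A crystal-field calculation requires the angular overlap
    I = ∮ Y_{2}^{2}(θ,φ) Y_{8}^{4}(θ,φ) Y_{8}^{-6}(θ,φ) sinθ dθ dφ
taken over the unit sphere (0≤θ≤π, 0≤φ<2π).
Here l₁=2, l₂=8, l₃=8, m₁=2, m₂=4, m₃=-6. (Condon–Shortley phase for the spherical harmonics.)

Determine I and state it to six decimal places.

m-sum 0 ✓  L=18 even ✓  6≤8≤10 ✓
Π(2lᵢ+1) = 5×17×17 = 1445
triangle coeff Δ(2,8,8) = 1/348840
Σ_t [0,2]: t=0:+1/116121600 t=1:−1/25401600 t=2:+1/116121600 = -1/45158400
(3j)²=24/1615 [(2 8 8; 0 0 0)], sign=-1
Σ_t [0,0]: t=0:+1/3832012800 = 1/3832012800
(3j)²=91/9690 [(2 8 8; 2 4 -6)], sign=+1
⇒ 4πI² = 364/1805
I = (-1)√(364/1805/(4π)) = -0.12667974

-0.126680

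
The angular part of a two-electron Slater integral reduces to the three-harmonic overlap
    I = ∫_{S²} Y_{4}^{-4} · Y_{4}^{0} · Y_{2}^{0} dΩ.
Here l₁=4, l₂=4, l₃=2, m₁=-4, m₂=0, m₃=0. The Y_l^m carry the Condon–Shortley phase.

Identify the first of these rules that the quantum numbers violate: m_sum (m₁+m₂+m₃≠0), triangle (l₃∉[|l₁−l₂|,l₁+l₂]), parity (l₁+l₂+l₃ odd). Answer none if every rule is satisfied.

azimuthal sum: -4 + 0 + 0 = -4  ✗
0 ≤ 2 ≤ 8 (triangle on l)
L = 4 + 4 + 2 = 10 (even)

m_sum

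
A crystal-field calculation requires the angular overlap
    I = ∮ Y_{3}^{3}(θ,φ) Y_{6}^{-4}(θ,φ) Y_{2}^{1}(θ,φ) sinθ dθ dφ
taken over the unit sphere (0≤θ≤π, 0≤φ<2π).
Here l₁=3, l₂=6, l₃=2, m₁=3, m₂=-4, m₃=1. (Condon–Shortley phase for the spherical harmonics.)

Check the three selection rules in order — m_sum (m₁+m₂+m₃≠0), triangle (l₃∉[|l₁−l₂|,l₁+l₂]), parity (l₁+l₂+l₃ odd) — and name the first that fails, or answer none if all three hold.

triangle

Σmᵢ = 0  ✓
l₃∈[|l₁−l₂|,l₁+l₂]=[3,9], have l₃=2  ✗
Σlᵢ = 11 ⇒ odd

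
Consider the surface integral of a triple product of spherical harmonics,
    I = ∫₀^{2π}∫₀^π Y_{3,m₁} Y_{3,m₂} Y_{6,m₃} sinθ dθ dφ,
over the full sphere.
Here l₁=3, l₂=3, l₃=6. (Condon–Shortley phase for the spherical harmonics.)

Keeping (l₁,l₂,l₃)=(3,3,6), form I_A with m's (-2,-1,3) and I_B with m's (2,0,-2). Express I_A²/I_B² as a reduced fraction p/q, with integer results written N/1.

27/16

l's match ⇒ only the (l;m) 3-j factors differ between A and B.
A: triangle coeff Δ(3,3,6) = 1/12012; Σ_t [0,0]: t=0:+1/5760 = 1/5760; (3j)²=9/286 [(3 3 6; -2 -1 3)], sign=-1
B: triangle coeff Δ(3,3,6) = 1/12012; Σ_t [0,0]: t=0:+1/4320 = 1/4320; (3j)²=8/429 [(3 3 6; 2 0 -2)], sign=+1
I_A²/I_B² = (9/286)/(8/429) = 27/16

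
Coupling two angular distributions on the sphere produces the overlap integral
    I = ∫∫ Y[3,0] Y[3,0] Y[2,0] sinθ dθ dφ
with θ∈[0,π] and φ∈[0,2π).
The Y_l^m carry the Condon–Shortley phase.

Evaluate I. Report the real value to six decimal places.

0.168209

m-sum 0 ✓  L=8 even ✓  0≤2≤6 ✓
Π(2lᵢ+1) = 7×7×5 = 245
triangle coeff Δ(3,3,2) = 1/3780
Σ_t [1,3]: t=1:−1/24 t=2:+1/4 t=3:−1/24 = 1/6
(3j)²=4/105 [(3 3 2; 0 0 0)], sign=+1
(m-triple is (0,0,0) — same symbol as above.)
⇒ 4πI² = 16/45
I = (+1)√(16/45/(4π)) = 0.16820883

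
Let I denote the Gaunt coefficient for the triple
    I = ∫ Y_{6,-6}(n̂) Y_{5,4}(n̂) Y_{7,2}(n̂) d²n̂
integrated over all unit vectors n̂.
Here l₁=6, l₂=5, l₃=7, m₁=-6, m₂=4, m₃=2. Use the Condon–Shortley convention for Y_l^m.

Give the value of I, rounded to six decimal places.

0.070641

m-sum 0 ✓  L=18 even ✓  1≤7≤11 ✓
Π(2lᵢ+1) = 13×11×15 = 2145
triangle coeff Δ(6,5,7) = 1/174594420
Σ_t [0,4]: t=0:+1/4147200 t=1:−1/207360 t=2:+1/82944 t=3:−1/207360 t=4:+1/4147200 = 1/345600
(3j)²=420/46189 [(6 5 7; 0 0 0)], sign=-1
Σ_t [4,4]: t=4:+1/116121600 = 1/116121600
(3j)²=27/8398 [(6 5 7; -6 4 2)], sign=-1
⇒ 4πI² = 85050/1356277
I = (+1)√(85050/1356277/(4π)) = 0.07064119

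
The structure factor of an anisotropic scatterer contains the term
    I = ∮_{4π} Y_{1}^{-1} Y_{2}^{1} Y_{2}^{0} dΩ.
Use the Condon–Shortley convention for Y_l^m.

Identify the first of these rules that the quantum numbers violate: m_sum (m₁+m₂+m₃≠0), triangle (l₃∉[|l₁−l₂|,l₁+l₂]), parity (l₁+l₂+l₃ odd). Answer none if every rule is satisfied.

azimuthal sum: -1 + 1 + 0 = 0  ✓
1 ≤ 2 ≤ 3 (triangle on l)  ✓
L = 1 + 2 + 2 = 5 (odd)  ✗

parity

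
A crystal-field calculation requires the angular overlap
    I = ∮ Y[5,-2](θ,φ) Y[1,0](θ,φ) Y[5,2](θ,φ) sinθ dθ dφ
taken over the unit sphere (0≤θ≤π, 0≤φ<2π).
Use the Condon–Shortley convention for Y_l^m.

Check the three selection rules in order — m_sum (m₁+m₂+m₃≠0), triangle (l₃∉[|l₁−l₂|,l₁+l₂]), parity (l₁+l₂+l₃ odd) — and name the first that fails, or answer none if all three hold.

parity

azimuthal sum: -2 + 0 + 2 = 0  ✓
4 ≤ 5 ≤ 6 (triangle on l)  ✓
L = 5 + 1 + 5 = 11 (odd)  ✗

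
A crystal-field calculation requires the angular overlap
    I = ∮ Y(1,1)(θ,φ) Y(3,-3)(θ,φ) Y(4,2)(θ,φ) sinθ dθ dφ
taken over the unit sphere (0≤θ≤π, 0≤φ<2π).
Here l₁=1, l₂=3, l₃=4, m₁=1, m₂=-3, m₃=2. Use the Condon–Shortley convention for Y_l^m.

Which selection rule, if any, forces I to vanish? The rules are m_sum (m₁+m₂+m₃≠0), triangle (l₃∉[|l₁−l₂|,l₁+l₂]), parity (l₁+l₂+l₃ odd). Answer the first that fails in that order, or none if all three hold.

none

m₁+m₂+m₃ = 1 − 3 + 2 = 0  ✓
triangle: |1−3|=2 ≤ l₃=4 ≤ 1+3=4  ✓
parity: l₁+l₂+l₃ = 8 is even  ✓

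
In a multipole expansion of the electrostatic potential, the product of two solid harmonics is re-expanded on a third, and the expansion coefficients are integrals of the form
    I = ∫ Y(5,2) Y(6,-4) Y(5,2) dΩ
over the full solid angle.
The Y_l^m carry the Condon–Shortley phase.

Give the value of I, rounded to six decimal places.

0.137762

m-sum 0 ✓  L=16 even ✓  1≤5≤11 ✓
Π(2lᵢ+1) = 11×13×11 = 1573
triangle coeff Δ(5,6,5) = 1/28588560
Σ_t [1,5]: t=1:−1/345600 t=2:+1/13824 t=3:−1/5184 t=4:+1/13824 t=5:−1/345600 = -7/129600
(3j)²=80/7293 [(5 6 5; 0 0 0)], sign=+1
Σ_t [0,2]: t=0:+1/207360 t=1:−1/57600 t=2:+1/207360 = -1/129600
(3j)²=168/12155 [(5 6 5; 2 -4 2)], sign=+1
⇒ 4πI² = 896/3757
I = (+1)√(896/3757/(4π)) = 0.13776169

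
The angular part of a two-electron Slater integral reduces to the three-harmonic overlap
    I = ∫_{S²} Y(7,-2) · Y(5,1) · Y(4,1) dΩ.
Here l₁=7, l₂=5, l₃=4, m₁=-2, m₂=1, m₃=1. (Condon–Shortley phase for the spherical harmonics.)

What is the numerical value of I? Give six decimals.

0.139430

Rules hold: Σm=0, L=16 even, 2≤4≤12.
N = 15·11·9 = 1485
Δ = 8!·6!·2!/17! = 1/6126120
Racah Σ t=3..5: t=3:−1/69120 t=4:+1/20736 t=5:−1/69120 = 1/51840
⇒ 3j(7 5 4; 0 0 0)² = 280/21879, sgn +1
Racah Σ t=4..6: t=4:+1/138240 t=5:−1/34560 t=6:+1/103680 = -1/82944
⇒ 3j(7 5 4; -2 1 1)² = 125/9724, sgn +1
4πI² = N·(3j₀)²·(3jₘ)² = 131250/537251
I = +1·√(0.244299/4π) = 0.13942996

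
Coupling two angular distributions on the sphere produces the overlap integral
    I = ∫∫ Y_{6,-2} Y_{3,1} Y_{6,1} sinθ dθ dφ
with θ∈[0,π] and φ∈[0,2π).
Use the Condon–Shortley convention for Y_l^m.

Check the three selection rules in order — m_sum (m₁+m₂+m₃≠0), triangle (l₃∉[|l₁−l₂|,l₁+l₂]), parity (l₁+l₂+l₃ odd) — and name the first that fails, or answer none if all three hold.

parity

Σmᵢ = 0  ✓
l₃∈[|l₁−l₂|,l₁+l₂]=[3,9], have l₃=6  ✓
Σlᵢ = 15 ⇒ odd  ✗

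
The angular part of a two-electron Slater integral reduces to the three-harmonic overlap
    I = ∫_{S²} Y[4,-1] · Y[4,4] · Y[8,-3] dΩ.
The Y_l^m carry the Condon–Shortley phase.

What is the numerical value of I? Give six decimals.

Rules hold: Σm=0, L=16 even, 0≤8≤8.
N = 9·9·17 = 1377
Δ = 0!·8!·8!/17! = 1/218790
Racah Σ t=0..0: t=0:+1/331776 = 1/331776
⇒ 3j(4 4 8; 0 0 0)² = 490/21879, sgn +1
Racah Σ t=0..0: t=0:+1/29030400 = 1/29030400
⇒ 3j(4 4 8; -1 4 -3)² = 1/1326, sgn -1
4πI² = N·(3j₀)²·(3jₘ)² = 735/31603
I = -1·√(0.0232573/4π) = -0.04302041

-0.043020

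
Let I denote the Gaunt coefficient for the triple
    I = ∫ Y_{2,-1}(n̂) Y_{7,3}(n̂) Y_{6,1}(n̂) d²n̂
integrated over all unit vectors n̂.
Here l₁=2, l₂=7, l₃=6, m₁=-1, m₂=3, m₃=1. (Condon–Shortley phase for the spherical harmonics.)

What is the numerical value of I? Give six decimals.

-1 + 3 + 1 = 3 ≠ 0: azimuthal integral kills it; I = 0

0.000000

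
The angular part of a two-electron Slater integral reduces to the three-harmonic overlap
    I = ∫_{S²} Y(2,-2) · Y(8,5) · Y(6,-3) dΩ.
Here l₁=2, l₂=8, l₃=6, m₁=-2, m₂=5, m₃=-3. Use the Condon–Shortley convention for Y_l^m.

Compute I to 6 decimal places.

m-sum 0 ✓  L=16 even ✓  6≤6≤10 ✓
Π(2lᵢ+1) = 5×17×13 = 1105
triangle coeff Δ(2,8,6) = 1/30940
Σ_t [2,2]: t=2:+1/2073600 = 1/2073600
(3j)²=28/1105 [(2 8 6; 0 0 0)], sign=+1
Σ_t [4,4]: t=4:+1/52254720 = 1/52254720
(3j)²=11/476 [(2 8 6; -2 5 -3)], sign=-1
⇒ 4πI² = 11/17
I = (-1)√(11/17/(4π)) = -0.22691696

-0.226917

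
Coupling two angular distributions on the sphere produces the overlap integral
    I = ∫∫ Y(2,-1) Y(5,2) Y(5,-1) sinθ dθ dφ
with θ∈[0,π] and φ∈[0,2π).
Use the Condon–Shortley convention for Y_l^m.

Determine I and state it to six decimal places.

0.104819

Rules hold: Σm=0, L=12 even, 3≤5≤7.
N = 5·11·11 = 605
Δ = 2!·2!·8!/13! = 1/38610
Racah Σ t=0..2: t=0:+1/2880 t=1:−1/576 t=2:+1/2880 = -1/960
⇒ 3j(2 5 5; 0 0 0)² = 10/429, sgn +1
Racah Σ t=1..2: t=1:−1/2880 t=2:+1/1440 = 1/2880
⇒ 3j(2 5 5; -1 2 -1)² = 7/715, sgn +1
4πI² = N·(3j₀)²·(3jₘ)² = 70/507
I = +1·√(0.138067/4π) = 0.10481902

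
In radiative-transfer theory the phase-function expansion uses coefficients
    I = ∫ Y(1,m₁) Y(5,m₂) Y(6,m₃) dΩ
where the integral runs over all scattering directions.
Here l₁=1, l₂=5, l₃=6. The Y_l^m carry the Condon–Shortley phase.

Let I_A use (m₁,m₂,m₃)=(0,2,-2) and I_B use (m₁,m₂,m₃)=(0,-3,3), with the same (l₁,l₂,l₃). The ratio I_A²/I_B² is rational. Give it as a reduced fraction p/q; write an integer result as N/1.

Shared (l₁,l₂,l₃)=(1,5,6): N and (l;000)² cancel in I_A²/I_B².
A: Δ = 0!·2!·10!/13! = 1/858; Racah Σ t=0..0: t=0:+1/30240 = 1/30240; ⇒ 3j(1 5 6; 0 2 -2)² = 16/429, sgn +1
B: Δ = 0!·2!·10!/13! = 1/858; Racah Σ t=0..0: t=0:+1/80640 = 1/80640; ⇒ 3j(1 5 6; 0 -3 3)² = 9/286, sgn -1
I_A²/I_B² = (16/429)/(9/286) = 32/27

32/27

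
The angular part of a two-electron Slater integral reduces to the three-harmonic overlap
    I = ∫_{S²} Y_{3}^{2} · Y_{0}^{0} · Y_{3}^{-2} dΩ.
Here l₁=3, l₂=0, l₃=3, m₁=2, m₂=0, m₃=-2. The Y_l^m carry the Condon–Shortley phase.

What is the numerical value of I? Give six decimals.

0.282095

m-sum 0 ✓  L=6 even ✓  3≤3≤3 ✓
Π(2lᵢ+1) = 7×1×7 = 49
triangle coeff Δ(3,0,3) = 1/7
Σ_t [0,0]: t=0:+1/36 = 1/36
(3j)²=1/7 [(3 0 3; 0 0 0)], sign=-1
Σ_t [0,0]: t=0:+1/120 = 1/120
(3j)²=1/7 [(3 0 3; 2 0 -2)], sign=-1
⇒ 4πI² = 1/1
I = (+1)√(1/1/(4π)) = 0.28209479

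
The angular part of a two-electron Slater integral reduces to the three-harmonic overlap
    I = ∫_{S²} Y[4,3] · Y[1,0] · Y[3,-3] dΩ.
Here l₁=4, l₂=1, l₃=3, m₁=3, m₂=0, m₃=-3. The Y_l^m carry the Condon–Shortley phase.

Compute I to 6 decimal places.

-0.162868

m-sum 0 ✓  L=8 even ✓  3≤3≤5 ✓
Π(2lᵢ+1) = 9×3×7 = 189
triangle coeff Δ(4,1,3) = 1/252
Σ_t [1,1]: t=1:−1/36 = -1/36
(3j)²=4/63 [(4 1 3; 0 0 0)], sign=+1
Σ_t [1,1]: t=1:−1/720 = -1/720
(3j)²=1/36 [(4 1 3; 3 0 -3)], sign=-1
⇒ 4πI² = 1/3
I = (-1)√(1/3/(4π)) = -0.16286750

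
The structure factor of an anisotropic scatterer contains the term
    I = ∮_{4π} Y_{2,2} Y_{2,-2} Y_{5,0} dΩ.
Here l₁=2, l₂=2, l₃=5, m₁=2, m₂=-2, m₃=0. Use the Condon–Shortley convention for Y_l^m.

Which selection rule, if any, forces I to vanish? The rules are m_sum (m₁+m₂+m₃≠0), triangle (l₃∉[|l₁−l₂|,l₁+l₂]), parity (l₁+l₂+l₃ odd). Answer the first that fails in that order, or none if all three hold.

m₁+m₂+m₃ = 2 − 2 + 0 = 0  ✓
triangle: |2−2|=0 ≤ l₃=5 ≤ 2+2=4  ✗
parity: l₁+l₂+l₃ = 9 is odd

triangle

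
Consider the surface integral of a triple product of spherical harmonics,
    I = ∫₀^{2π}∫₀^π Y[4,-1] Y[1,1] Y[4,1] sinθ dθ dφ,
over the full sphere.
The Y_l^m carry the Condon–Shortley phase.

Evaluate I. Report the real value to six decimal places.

-1 + 1 + 1 = 1 ≠ 0: azimuthal integral kills it; I = 0

0.000000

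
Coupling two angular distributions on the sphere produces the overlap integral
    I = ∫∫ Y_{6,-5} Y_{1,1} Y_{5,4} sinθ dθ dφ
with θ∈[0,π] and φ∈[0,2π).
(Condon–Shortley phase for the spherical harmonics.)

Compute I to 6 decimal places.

Rules hold: Σm=0, L=12 even, 5≤5≤7.
N = 13·3·11 = 429
Δ = 2!·10!·0!/13! = 1/858
Racah Σ t=1..1: t=1:−1/14400 = -1/14400
⇒ 3j(6 1 5; 0 0 0)² = 6/143, sgn +1
Racah Σ t=2..2: t=2:+1/725760 = 1/725760
⇒ 3j(6 1 5; -5 1 4)² = 5/78, sgn -1
4πI² = N·(3j₀)²·(3jₘ)² = 15/13
I = -1·√(1.15385/4π) = -0.30301841

-0.303018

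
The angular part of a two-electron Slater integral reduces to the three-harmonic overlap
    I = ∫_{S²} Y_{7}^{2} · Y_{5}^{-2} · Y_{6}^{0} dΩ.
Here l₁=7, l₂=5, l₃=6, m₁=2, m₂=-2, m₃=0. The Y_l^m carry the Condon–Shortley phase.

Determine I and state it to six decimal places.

-0.056352

Checks pass: Σm=0; 18 even; l₃=6∈[2,12].
(2·7+1)(2·5+1)(2·6+1) = 2145
Δ: 6! 8! 4! / 19! → 1/174594420
sum: t=1:−1/4147200 t=2:+1/207360 t=3:−1/82944 t=4:+1/207360 t=5:−1/4147200 = -1/345600
3j²(7 5 6; 0 0 0) = Δ·Π!·Σ² = 420/46189  (sign -1)
sum: t=0:+1/3110400 t=1:−1/276480 t=2:+1/207360 t=3:−1/1244160 = 1/1382400
3j²(7 5 6; 2 -2 0) = Δ·Π!·Σ² = 189/92378  (sign +1)
combine: 4πI² = 2145·420/46189·189/92378 = 595350/14919047
take √, sign -1: I = -0.05635218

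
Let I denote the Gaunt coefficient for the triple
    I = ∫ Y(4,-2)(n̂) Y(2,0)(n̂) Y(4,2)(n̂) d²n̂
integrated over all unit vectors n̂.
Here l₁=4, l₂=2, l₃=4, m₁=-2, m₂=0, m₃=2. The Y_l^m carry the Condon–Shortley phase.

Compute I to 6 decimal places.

0.065536

Checks pass: Σm=0; 10 even; l₃=4∈[2,6].
(2·4+1)(2·2+1)(2·4+1) = 405
Δ: 2! 6! 2! / 11! → 1/13860
sum: t=0:+1/192 t=1:−1/36 t=2:+1/192 = -5/288
3j²(4 2 4; 0 0 0) = Δ·Π!·Σ² = 20/693  (sign -1)
sum: t=0:+1/2880 t=1:−1/120 t=2:+1/192 = -1/360
3j²(4 2 4; -2 0 2) = Δ·Π!·Σ² = 16/3465  (sign -1)
combine: 4πI² = 405·20/693·16/3465 = 320/5929
take √, sign +1: I = 0.06553591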